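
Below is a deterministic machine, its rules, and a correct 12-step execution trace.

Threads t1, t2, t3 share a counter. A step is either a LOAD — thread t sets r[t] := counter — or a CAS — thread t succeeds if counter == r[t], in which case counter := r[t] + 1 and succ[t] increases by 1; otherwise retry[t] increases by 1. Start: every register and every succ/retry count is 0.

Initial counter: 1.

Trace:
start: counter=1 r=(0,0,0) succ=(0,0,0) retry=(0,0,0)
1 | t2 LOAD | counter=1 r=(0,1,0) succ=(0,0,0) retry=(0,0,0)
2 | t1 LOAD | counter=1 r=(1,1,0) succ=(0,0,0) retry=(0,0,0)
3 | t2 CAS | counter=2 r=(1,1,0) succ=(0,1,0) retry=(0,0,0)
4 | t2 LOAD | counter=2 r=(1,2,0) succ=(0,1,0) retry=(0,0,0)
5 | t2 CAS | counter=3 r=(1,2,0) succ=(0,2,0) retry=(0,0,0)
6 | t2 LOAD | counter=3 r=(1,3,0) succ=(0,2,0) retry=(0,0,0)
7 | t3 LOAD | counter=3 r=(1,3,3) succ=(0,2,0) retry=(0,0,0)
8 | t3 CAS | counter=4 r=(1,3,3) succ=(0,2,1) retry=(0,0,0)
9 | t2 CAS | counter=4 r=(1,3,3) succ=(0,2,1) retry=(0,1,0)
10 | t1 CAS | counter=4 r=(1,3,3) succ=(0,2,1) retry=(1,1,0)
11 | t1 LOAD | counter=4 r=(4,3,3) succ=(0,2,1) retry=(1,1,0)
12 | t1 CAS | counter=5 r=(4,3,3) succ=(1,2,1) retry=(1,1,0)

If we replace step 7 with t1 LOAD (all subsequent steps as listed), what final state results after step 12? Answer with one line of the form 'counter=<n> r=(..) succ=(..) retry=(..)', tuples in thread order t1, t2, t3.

(re-executing from step 7 with the substitution; state before step 7: counter=3 r=(1,3,0) succ=(0,2,0) retry=(0,0,0))
7 | t1 LOAD | counter=3 r=(3,3,0) succ=(0,2,0) retry=(0,0,0)
8 | t3 CAS | counter=3 r=(3,3,0) succ=(0,2,0) retry=(0,0,1)
9 | t2 CAS | counter=4 r=(3,3,0) succ=(0,3,0) retry=(0,0,1)
10 | t1 CAS | counter=4 r=(3,3,0) succ=(0,3,0) retry=(1,0,1)
11 | t1 LOAD | counter=4 r=(4,3,0) succ=(0,3,0) retry=(1,0,1)
12 | t1 CAS | counter=5 r=(4,3,0) succ=(1,3,0) retry=(1,0,1)

counter=5 r=(4,3,0) succ=(1,3,0) retry=(1,0,1)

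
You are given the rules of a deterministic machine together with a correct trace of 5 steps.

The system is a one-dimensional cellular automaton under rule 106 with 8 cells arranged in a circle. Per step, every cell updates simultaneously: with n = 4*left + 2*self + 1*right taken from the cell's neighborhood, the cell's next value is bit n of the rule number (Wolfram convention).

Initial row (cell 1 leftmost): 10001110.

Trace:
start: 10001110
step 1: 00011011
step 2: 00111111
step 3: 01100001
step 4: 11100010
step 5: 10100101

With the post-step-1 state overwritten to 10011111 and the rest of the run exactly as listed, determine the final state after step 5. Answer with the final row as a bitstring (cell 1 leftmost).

11100101

state after step 1 := 10011111
step 2: 10110000
step 3: 01110001
step 4: 11010010
step 5: 11100101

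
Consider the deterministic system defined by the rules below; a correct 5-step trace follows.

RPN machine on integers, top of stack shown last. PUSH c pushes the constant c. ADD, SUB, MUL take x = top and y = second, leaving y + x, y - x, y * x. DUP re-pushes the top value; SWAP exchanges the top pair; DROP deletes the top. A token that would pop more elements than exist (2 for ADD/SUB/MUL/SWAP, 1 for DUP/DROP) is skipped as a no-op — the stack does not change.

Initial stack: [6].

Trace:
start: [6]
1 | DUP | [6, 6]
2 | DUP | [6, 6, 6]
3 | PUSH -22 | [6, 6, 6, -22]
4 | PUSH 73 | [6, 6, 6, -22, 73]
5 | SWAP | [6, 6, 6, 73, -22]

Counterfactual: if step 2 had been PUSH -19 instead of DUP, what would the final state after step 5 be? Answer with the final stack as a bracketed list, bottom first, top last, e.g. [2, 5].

(re-executing from step 2 with the substitution; state before step 2: [6, 6])
2 | PUSH -19 | [6, 6, -19]
3 | PUSH -22 | [6, 6, -19, -22]
4 | PUSH 73 | [6, 6, -19, -22, 73]
5 | SWAP | [6, 6, -19, 73, -22]

[6, 6, -19, 73, -22]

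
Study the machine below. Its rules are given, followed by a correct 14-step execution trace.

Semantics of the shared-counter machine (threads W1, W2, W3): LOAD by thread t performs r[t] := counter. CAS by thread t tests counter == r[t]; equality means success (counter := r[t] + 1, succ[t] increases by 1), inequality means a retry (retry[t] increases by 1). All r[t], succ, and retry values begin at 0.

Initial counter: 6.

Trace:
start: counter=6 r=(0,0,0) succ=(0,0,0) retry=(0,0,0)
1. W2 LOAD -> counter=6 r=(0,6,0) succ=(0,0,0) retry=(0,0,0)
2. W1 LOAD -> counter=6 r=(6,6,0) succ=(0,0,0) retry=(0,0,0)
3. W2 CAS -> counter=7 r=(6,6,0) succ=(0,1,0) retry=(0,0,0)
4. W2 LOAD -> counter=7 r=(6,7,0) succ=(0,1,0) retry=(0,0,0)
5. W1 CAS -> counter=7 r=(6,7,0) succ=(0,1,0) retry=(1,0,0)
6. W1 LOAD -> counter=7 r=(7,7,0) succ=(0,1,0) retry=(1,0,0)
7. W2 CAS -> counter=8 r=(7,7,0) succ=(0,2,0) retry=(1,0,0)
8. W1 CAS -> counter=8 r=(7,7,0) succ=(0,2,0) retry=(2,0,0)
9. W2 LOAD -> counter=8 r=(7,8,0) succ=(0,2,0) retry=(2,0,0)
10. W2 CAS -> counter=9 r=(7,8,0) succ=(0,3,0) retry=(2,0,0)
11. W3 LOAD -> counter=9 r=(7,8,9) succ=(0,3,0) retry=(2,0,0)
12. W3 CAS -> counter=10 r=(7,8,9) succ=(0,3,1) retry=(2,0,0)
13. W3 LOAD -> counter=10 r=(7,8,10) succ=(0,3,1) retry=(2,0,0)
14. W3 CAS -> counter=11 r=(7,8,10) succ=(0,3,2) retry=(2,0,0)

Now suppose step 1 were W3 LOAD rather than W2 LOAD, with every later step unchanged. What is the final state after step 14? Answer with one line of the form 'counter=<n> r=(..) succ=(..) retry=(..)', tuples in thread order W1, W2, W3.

counter=11 r=(7,8,10) succ=(2,1,2) retry=(0,2,0)

(re-executing from step 1 with the substitution; state before step 1: counter=6 r=(0,0,0) succ=(0,0,0) retry=(0,0,0))
1. W3 LOAD -> counter=6 r=(0,0,6) succ=(0,0,0) retry=(0,0,0)
2. W1 LOAD -> counter=6 r=(6,0,6) succ=(0,0,0) retry=(0,0,0)
3. W2 CAS -> counter=6 r=(6,0,6) succ=(0,0,0) retry=(0,1,0)
4. W2 LOAD -> counter=6 r=(6,6,6) succ=(0,0,0) retry=(0,1,0)
5. W1 CAS -> counter=7 r=(6,6,6) succ=(1,0,0) retry=(0,1,0)
6. W1 LOAD -> counter=7 r=(7,6,6) succ=(1,0,0) retry=(0,1,0)
7. W2 CAS -> counter=7 r=(7,6,6) succ=(1,0,0) retry=(0,2,0)
8. W1 CAS -> counter=8 r=(7,6,6) succ=(2,0,0) retry=(0,2,0)
9. W2 LOAD -> counter=8 r=(7,8,6) succ=(2,0,0) retry=(0,2,0)
10. W2 CAS -> counter=9 r=(7,8,6) succ=(2,1,0) retry=(0,2,0)
11. W3 LOAD -> counter=9 r=(7,8,9) succ=(2,1,0) retry=(0,2,0)
12. W3 CAS -> counter=10 r=(7,8,9) succ=(2,1,1) retry=(0,2,0)
13. W3 LOAD -> counter=10 r=(7,8,10) succ=(2,1,1) retry=(0,2,0)
14. W3 CAS -> counter=11 r=(7,8,10) succ=(2,1,2) retry=(0,2,0)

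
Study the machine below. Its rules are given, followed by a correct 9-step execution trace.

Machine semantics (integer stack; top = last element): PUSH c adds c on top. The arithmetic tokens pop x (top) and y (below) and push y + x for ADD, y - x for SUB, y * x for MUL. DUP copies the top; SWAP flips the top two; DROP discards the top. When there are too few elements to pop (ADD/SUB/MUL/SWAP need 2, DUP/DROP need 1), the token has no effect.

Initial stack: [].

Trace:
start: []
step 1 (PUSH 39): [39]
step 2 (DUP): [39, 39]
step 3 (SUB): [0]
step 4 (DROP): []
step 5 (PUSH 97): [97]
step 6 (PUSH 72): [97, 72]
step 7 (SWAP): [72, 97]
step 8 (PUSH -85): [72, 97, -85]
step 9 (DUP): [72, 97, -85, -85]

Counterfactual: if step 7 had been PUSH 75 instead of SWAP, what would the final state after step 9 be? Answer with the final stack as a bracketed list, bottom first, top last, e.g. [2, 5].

[97, 72, 75, -85, -85]

(re-executing from step 7 with the substitution; state before step 7: [97, 72])
step 7 (PUSH 75): [97, 72, 75]
step 8 (PUSH -85): [97, 72, 75, -85]
step 9 (DUP): [97, 72, 75, -85, -85]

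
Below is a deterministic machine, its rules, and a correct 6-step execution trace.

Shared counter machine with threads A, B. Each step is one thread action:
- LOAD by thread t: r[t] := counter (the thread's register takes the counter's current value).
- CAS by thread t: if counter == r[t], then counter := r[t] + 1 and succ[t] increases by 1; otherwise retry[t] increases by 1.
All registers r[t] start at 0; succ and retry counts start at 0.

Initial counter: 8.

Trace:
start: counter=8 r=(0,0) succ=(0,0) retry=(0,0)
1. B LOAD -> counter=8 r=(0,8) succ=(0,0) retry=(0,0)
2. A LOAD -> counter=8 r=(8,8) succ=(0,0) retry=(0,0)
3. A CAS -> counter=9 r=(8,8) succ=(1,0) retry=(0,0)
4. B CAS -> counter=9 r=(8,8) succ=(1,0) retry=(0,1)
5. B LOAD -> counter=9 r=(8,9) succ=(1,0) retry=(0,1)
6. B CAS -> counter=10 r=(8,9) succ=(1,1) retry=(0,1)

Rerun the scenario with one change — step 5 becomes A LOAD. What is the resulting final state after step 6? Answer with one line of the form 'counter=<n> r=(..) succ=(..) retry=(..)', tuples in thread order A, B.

counter=9 r=(9,8) succ=(1,0) retry=(0,2)

(re-executing from step 5 with the substitution; state before step 5: counter=9 r=(8,8) succ=(1,0) retry=(0,1))
5. A LOAD -> counter=9 r=(9,8) succ=(1,0) retry=(0,1)
6. B CAS -> counter=9 r=(9,8) succ=(1,0) retry=(0,2)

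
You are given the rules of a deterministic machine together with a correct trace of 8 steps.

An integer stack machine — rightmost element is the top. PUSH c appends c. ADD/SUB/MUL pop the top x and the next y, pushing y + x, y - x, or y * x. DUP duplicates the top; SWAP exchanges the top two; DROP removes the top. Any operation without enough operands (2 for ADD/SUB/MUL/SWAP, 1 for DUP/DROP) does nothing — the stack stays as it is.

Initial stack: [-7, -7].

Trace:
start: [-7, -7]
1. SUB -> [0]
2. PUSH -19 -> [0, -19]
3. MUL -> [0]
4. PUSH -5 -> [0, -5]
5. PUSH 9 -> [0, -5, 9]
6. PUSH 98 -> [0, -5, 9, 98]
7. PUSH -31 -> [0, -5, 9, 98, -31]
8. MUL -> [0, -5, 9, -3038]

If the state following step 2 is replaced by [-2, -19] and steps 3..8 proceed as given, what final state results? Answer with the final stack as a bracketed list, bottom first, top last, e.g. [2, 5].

state after step 2 := [-2, -19]
3. MUL -> [38]
4. PUSH -5 -> [38, -5]
5. PUSH 9 -> [38, -5, 9]
6. PUSH 98 -> [38, -5, 9, 98]
7. PUSH -31 -> [38, -5, 9, 98, -31]
8. MUL -> [38, -5, 9, -3038]

[38, -5, 9, -3038]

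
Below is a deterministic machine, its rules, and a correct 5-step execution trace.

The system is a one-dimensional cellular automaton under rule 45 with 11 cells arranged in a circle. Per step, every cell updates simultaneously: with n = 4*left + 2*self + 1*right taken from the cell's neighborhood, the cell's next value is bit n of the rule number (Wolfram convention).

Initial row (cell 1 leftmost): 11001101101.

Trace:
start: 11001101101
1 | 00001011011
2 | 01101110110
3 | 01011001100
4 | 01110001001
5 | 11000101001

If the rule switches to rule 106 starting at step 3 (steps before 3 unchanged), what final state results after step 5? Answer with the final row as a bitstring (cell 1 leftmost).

10011010110

(re-executing steps 3..5 under rule 106; state before step 3: 01101110110)
3 | 11111011110
4 | 10001110011
5 | 10011010110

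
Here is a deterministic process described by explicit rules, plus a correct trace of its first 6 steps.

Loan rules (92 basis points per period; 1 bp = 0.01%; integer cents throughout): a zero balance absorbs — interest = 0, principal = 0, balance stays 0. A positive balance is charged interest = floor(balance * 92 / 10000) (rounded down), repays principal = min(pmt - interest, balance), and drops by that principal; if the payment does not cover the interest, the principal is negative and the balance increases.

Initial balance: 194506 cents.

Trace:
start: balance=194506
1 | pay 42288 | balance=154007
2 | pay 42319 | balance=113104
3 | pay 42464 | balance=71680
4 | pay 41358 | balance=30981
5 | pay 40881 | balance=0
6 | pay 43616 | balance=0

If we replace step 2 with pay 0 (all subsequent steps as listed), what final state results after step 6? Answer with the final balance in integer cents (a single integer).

(re-executing from step 2 with the substitution; state before step 2: balance=154007)
2 | pay 0 | balance=155423
3 | pay 42464 | balance=114388
4 | pay 41358 | balance=74082
5 | pay 40881 | balance=33882
6 | pay 43616 | balance=0

0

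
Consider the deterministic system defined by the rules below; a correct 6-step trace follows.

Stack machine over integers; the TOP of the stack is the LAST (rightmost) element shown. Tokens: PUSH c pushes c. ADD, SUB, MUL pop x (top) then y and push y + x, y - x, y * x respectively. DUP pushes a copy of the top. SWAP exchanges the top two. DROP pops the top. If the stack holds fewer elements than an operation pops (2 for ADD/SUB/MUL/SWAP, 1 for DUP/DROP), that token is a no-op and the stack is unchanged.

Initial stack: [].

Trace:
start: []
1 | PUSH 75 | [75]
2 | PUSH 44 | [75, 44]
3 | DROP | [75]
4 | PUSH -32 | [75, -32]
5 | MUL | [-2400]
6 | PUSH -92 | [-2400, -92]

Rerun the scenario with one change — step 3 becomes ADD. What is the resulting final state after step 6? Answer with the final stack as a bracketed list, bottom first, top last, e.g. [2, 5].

[-3808, -92]

(re-executing from step 3 with the substitution; state before step 3: [75, 44])
3 | ADD | [119]
4 | PUSH -32 | [119, -32]
5 | MUL | [-3808]
6 | PUSH -92 | [-3808, -92]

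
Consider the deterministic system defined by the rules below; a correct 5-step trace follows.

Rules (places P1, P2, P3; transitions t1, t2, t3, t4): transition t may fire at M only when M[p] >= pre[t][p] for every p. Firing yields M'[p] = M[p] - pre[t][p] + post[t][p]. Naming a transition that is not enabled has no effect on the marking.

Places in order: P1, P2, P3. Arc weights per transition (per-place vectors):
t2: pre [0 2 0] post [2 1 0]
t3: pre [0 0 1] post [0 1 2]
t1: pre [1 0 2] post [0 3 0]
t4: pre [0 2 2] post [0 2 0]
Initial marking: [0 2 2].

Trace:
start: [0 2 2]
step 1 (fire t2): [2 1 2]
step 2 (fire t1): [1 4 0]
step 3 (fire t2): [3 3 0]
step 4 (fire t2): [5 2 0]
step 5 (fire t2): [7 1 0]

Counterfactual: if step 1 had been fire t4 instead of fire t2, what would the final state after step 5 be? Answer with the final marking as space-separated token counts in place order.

2 1 0

(re-executing from step 1 with the substitution; state before step 1: [0 2 2])
step 1 (fire t4): [0 2 0]
step 2 (fire t1): [0 2 0]
step 3 (fire t2): [2 1 0]
step 4 (fire t2): [2 1 0]
step 5 (fire t2): [2 1 0]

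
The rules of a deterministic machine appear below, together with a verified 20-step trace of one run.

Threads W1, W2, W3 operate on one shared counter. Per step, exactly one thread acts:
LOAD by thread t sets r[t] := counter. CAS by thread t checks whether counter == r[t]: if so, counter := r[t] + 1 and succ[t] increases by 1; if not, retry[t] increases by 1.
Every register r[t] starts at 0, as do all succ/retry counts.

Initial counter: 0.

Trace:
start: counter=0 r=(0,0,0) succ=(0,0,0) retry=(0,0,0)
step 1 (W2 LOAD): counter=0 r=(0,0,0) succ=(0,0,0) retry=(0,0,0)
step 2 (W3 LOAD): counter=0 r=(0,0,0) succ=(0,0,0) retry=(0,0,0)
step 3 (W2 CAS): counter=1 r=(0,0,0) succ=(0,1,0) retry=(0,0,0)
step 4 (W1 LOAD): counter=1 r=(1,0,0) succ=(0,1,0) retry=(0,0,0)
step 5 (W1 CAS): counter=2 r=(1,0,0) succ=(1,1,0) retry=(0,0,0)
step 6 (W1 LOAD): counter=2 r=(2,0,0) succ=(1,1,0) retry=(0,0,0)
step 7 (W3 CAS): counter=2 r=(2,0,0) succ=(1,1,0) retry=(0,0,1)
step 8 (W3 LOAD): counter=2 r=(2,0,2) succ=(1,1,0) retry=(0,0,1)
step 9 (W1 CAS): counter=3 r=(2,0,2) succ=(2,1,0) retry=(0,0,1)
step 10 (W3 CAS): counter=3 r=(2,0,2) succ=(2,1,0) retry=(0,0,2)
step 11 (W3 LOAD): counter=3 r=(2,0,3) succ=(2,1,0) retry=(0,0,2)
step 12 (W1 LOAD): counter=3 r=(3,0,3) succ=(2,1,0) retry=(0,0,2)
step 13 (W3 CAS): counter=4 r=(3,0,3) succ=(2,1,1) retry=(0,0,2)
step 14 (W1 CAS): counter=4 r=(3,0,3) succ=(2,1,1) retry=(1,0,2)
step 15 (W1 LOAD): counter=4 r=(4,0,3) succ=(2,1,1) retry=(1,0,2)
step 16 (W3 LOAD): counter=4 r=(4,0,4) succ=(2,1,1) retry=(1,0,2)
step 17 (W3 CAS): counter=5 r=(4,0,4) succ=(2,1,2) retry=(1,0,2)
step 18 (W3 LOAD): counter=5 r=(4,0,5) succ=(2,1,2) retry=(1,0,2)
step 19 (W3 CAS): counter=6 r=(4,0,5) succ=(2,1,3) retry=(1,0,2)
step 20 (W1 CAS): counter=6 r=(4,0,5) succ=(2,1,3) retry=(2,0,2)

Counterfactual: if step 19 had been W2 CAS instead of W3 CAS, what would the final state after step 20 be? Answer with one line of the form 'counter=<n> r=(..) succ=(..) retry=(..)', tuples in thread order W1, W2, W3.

(re-executing from step 19 with the substitution; state before step 19: counter=5 r=(4,0,5) succ=(2,1,2) retry=(1,0,2))
step 19 (W2 CAS): counter=5 r=(4,0,5) succ=(2,1,2) retry=(1,1,2)
step 20 (W1 CAS): counter=5 r=(4,0,5) succ=(2,1,2) retry=(2,1,2)

counter=5 r=(4,0,5) succ=(2,1,2) retry=(2,1,2)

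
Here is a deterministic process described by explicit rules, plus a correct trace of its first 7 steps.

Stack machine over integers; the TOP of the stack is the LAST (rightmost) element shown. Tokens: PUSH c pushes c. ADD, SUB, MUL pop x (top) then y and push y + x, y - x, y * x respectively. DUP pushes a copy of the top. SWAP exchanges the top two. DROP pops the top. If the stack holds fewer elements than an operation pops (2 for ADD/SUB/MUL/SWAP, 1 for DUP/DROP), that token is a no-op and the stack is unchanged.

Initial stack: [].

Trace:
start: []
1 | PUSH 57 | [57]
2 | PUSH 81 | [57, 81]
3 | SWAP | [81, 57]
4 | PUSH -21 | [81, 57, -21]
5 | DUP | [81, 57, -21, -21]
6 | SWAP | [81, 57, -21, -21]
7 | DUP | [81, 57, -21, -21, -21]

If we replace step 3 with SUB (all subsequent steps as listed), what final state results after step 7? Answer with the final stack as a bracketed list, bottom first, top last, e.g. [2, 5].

(re-executing from step 3 with the substitution; state before step 3: [57, 81])
3 | SUB | [-24]
4 | PUSH -21 | [-24, -21]
5 | DUP | [-24, -21, -21]
6 | SWAP | [-24, -21, -21]
7 | DUP | [-24, -21, -21, -21]

[-24, -21, -21, -21]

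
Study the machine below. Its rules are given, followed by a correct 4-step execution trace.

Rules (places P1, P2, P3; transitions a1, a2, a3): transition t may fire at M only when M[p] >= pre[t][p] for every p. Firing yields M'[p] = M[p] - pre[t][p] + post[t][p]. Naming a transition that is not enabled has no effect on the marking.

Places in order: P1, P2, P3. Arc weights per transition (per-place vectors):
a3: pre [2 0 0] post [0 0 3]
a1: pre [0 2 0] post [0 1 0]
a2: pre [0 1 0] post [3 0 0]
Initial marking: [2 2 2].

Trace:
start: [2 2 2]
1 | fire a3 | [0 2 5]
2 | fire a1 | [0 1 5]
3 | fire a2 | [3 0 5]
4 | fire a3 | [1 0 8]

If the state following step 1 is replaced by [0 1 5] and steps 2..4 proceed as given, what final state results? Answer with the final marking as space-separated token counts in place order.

1 0 8

state after step 1 := [0 1 5]
2 | fire a1 | [0 1 5]
3 | fire a2 | [3 0 5]
4 | fire a3 | [1 0 8]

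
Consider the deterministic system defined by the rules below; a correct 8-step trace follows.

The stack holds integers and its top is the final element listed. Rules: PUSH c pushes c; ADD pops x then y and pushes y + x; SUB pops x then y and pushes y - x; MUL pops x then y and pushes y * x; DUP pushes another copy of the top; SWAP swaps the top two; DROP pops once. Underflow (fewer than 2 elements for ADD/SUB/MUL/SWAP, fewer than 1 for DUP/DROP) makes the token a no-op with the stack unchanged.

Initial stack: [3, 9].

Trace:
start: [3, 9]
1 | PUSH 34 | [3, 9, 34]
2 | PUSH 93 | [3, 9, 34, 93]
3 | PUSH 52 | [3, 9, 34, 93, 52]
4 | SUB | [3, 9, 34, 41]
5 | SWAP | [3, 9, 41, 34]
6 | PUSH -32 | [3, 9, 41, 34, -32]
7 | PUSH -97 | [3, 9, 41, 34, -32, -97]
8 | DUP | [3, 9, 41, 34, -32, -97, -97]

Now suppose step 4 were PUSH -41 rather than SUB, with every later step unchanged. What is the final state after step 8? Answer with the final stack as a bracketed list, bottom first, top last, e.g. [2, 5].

[3, 9, 34, 93, -41, 52, -32, -97, -97]

(re-executing from step 4 with the substitution; state before step 4: [3, 9, 34, 93, 52])
4 | PUSH -41 | [3, 9, 34, 93, 52, -41]
5 | SWAP | [3, 9, 34, 93, -41, 52]
6 | PUSH -32 | [3, 9, 34, 93, -41, 52, -32]
7 | PUSH -97 | [3, 9, 34, 93, -41, 52, -32, -97]
8 | DUP | [3, 9, 34, 93, -41, 52, -32, -97, -97]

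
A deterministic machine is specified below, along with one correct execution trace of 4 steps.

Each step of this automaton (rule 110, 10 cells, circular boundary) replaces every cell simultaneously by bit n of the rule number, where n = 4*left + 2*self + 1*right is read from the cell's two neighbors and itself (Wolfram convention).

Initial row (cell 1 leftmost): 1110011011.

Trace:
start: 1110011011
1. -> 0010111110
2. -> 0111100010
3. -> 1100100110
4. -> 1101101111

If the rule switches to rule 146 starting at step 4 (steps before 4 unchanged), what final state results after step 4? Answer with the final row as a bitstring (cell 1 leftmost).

(re-executing step 4 under rule 146; state before step 4: 1100100110)
4. -> 0011011000

0011011000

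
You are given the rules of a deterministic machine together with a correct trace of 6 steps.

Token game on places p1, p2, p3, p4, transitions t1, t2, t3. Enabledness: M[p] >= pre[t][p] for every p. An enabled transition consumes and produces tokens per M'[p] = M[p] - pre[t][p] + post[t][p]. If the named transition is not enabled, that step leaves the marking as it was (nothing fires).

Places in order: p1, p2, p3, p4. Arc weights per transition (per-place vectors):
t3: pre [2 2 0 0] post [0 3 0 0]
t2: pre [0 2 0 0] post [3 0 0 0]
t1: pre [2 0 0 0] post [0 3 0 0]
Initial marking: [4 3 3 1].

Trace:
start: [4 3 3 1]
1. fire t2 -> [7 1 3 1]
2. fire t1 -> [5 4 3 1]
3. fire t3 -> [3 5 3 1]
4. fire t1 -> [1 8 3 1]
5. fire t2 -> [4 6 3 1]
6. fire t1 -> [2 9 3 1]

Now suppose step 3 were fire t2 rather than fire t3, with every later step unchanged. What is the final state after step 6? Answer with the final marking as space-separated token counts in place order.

(re-executing from step 3 with the substitution; state before step 3: [5 4 3 1])
3. fire t2 -> [8 2 3 1]
4. fire t1 -> [6 5 3 1]
5. fire t2 -> [9 3 3 1]
6. fire t1 -> [7 6 3 1]

7 6 3 1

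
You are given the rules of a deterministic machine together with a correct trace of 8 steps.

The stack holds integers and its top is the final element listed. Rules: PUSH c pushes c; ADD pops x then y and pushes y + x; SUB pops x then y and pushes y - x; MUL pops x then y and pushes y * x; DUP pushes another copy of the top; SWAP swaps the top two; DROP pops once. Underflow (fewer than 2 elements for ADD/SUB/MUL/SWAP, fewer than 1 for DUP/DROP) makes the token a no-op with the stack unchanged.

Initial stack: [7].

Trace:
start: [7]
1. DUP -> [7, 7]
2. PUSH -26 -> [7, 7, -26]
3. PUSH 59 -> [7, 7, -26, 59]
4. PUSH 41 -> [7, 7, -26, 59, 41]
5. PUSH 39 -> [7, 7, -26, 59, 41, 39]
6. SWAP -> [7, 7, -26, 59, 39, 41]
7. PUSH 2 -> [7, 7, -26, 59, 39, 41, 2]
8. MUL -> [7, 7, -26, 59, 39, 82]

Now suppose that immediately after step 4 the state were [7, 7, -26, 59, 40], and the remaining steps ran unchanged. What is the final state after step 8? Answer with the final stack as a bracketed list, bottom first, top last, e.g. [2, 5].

state after step 4 := [7, 7, -26, 59, 40]
5. PUSH 39 -> [7, 7, -26, 59, 40, 39]
6. SWAP -> [7, 7, -26, 59, 39, 40]
7. PUSH 2 -> [7, 7, -26, 59, 39, 40, 2]
8. MUL -> [7, 7, -26, 59, 39, 80]

[7, 7, -26, 59, 39, 80]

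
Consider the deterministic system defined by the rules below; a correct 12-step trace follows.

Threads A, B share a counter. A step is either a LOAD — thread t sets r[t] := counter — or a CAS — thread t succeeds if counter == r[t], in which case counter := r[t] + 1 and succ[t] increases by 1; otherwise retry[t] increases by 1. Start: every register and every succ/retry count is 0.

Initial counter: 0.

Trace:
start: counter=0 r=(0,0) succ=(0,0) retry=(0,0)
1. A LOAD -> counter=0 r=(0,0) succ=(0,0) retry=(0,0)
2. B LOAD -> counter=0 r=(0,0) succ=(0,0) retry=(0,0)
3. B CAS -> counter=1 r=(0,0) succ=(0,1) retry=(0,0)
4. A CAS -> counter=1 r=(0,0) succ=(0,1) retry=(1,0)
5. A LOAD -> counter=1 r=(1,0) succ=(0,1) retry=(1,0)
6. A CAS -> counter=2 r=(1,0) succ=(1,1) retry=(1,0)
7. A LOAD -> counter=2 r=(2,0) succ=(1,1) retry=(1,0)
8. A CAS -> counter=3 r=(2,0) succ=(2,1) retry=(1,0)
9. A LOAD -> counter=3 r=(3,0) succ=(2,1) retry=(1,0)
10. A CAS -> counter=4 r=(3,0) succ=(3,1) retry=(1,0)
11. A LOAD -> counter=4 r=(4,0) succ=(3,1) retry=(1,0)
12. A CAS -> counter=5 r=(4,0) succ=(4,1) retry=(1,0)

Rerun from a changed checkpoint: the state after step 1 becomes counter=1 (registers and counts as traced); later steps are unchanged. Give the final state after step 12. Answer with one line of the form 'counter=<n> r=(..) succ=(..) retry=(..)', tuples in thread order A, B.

state after step 1 := counter=1 r=(0,0) succ=(0,0) retry=(0,0)
2. B LOAD -> counter=1 r=(0,1) succ=(0,0) retry=(0,0)
3. B CAS -> counter=2 r=(0,1) succ=(0,1) retry=(0,0)
4. A CAS -> counter=2 r=(0,1) succ=(0,1) retry=(1,0)
5. A LOAD -> counter=2 r=(2,1) succ=(0,1) retry=(1,0)
6. A CAS -> counter=3 r=(2,1) succ=(1,1) retry=(1,0)
7. A LOAD -> counter=3 r=(3,1) succ=(1,1) retry=(1,0)
8. A CAS -> counter=4 r=(3,1) succ=(2,1) retry=(1,0)
9. A LOAD -> counter=4 r=(4,1) succ=(2,1) retry=(1,0)
10. A CAS -> counter=5 r=(4,1) succ=(3,1) retry=(1,0)
11. A LOAD -> counter=5 r=(5,1) succ=(3,1) retry=(1,0)
12. A CAS -> counter=6 r=(5,1) succ=(4,1) retry=(1,0)

counter=6 r=(5,1) succ=(4,1) retry=(1,0)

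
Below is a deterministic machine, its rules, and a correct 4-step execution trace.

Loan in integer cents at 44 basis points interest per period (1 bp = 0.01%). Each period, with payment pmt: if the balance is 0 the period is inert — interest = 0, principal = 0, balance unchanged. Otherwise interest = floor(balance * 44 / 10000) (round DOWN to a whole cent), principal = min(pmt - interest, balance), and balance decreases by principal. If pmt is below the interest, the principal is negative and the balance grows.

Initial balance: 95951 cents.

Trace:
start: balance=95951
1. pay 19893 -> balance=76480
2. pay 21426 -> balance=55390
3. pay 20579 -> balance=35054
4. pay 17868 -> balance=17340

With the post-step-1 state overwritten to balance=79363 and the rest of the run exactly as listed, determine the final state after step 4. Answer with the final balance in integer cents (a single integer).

state after step 1 := balance=79363
2. pay 21426 -> balance=58286
3. pay 20579 -> balance=37963
4. pay 17868 -> balance=20262

20262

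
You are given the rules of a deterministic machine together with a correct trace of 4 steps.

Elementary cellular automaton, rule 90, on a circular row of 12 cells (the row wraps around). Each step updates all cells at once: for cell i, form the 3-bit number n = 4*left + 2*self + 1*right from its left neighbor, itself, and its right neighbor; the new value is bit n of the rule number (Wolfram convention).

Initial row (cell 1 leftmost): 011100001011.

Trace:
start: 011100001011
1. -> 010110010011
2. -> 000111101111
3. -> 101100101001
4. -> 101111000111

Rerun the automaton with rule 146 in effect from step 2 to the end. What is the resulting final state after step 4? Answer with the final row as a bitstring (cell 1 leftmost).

(re-executing steps 2..4 under rule 146; state before step 2: 010110010011)
2. -> 000001101100
3. -> 000010000010
4. -> 000101000101

000101000101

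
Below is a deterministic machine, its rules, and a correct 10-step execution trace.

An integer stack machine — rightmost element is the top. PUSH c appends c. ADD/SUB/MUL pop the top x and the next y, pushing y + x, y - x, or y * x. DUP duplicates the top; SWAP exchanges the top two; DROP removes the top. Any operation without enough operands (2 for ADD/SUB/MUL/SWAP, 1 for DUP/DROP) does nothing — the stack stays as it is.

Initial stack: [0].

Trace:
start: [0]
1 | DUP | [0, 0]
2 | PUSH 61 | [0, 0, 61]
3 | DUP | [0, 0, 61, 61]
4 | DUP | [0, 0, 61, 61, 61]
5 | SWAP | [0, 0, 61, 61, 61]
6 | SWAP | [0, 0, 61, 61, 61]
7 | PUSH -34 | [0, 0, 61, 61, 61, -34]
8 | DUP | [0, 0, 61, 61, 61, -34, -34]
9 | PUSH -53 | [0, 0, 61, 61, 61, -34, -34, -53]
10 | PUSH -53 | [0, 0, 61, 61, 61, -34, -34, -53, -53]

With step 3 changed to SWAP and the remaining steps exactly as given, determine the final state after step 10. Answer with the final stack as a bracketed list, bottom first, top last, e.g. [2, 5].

(re-executing from step 3 with the substitution; state before step 3: [0, 0, 61])
3 | SWAP | [0, 61, 0]
4 | DUP | [0, 61, 0, 0]
5 | SWAP | [0, 61, 0, 0]
6 | SWAP | [0, 61, 0, 0]
7 | PUSH -34 | [0, 61, 0, 0, -34]
8 | DUP | [0, 61, 0, 0, -34, -34]
9 | PUSH -53 | [0, 61, 0, 0, -34, -34, -53]
10 | PUSH -53 | [0, 61, 0, 0, -34, -34, -53, -53]

[0, 61, 0, 0, -34, -34, -53, -53]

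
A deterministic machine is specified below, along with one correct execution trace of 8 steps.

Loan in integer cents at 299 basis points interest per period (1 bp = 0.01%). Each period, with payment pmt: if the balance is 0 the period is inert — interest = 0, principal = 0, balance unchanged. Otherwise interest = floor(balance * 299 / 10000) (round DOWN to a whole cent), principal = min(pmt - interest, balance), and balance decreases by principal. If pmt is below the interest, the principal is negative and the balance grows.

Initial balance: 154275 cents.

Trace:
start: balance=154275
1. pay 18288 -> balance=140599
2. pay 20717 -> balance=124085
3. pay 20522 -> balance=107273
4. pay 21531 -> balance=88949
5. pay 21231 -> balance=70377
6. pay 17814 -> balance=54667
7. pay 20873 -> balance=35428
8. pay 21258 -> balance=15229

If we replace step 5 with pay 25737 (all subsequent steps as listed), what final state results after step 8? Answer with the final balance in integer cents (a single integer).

(re-executing from step 5 with the substitution; state before step 5: balance=88949)
5. pay 25737 -> balance=65871
6. pay 17814 -> balance=50026
7. pay 20873 -> balance=30648
8. pay 21258 -> balance=10306

10306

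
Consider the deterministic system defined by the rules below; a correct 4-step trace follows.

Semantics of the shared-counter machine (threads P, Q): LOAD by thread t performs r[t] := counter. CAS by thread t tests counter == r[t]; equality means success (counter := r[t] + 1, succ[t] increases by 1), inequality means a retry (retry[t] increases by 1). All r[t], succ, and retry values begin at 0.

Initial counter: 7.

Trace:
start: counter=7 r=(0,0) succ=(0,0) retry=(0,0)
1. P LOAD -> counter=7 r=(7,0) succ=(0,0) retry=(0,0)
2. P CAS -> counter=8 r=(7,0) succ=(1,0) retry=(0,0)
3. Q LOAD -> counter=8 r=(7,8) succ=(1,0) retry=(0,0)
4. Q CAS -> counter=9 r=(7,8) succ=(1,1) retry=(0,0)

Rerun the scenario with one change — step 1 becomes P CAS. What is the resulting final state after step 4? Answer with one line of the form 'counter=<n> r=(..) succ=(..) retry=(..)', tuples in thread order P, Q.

(re-executing from step 1 with the substitution; state before step 1: counter=7 r=(0,0) succ=(0,0) retry=(0,0))
1. P CAS -> counter=7 r=(0,0) succ=(0,0) retry=(1,0)
2. P CAS -> counter=7 r=(0,0) succ=(0,0) retry=(2,0)
3. Q LOAD -> counter=7 r=(0,7) succ=(0,0) retry=(2,0)
4. Q CAS -> counter=8 r=(0,7) succ=(0,1) retry=(2,0)

counter=8 r=(0,7) succ=(0,1) retry=(2,0)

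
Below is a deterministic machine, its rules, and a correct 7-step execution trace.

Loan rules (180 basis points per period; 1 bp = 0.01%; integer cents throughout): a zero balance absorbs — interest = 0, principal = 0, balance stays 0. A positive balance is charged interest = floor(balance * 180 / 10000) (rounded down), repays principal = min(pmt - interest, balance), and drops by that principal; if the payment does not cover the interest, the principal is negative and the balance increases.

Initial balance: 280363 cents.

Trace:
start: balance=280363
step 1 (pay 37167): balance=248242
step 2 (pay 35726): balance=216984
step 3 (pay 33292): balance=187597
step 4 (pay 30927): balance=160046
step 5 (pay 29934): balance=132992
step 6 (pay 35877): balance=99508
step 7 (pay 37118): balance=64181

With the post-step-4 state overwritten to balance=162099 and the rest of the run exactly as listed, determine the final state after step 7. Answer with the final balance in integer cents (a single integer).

66347

state after step 4 := balance=162099
step 5 (pay 29934): balance=135082
step 6 (pay 35877): balance=101636
step 7 (pay 37118): balance=66347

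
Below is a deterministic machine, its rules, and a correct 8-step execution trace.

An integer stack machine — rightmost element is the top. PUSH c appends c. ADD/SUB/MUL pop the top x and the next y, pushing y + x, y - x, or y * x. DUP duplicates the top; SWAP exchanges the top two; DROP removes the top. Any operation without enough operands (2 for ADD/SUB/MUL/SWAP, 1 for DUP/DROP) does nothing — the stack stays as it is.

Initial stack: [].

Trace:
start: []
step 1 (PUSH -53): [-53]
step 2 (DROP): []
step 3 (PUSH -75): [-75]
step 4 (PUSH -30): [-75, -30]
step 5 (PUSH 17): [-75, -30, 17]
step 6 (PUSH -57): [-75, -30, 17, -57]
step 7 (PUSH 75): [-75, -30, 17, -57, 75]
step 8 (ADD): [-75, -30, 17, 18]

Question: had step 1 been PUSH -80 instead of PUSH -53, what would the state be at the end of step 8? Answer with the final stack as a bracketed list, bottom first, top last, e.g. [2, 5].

(re-executing from step 1 with the substitution; state before step 1: [])
step 1 (PUSH -80): [-80]
step 2 (DROP): []
step 3 (PUSH -75): [-75]
step 4 (PUSH -30): [-75, -30]
step 5 (PUSH 17): [-75, -30, 17]
step 6 (PUSH -57): [-75, -30, 17, -57]
step 7 (PUSH 75): [-75, -30, 17, -57, 75]
step 8 (ADD): [-75, -30, 17, 18]

[-75, -30, 17, 18]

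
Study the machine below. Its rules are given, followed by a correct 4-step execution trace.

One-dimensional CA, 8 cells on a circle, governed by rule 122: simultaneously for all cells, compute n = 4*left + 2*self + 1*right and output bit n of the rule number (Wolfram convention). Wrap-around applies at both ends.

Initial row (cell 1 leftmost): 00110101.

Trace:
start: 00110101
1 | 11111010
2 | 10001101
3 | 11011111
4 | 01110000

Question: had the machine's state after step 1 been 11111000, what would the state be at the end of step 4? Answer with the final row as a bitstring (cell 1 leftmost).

state after step 1 := 11111000
2 | 10001101
3 | 11011111
4 | 01110000

01110000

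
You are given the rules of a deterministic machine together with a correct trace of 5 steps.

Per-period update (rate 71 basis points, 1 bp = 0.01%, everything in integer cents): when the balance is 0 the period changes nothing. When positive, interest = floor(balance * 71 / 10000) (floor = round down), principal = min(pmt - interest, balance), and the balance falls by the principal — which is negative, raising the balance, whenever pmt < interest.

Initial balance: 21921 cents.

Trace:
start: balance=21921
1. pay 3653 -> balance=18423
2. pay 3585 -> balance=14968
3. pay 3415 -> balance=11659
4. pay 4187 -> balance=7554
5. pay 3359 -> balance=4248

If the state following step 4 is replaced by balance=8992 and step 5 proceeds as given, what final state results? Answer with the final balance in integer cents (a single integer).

state after step 4 := balance=8992
5. pay 3359 -> balance=5696

5696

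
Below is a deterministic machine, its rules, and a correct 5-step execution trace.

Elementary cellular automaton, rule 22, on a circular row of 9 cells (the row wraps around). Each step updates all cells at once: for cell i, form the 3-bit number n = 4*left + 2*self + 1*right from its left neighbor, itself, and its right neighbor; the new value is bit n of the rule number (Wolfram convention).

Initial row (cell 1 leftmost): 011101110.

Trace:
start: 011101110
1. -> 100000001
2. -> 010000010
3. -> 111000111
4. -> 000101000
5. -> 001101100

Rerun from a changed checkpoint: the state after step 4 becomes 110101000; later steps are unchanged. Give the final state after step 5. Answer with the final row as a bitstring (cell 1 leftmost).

000101101

state after step 4 := 110101000
5. -> 000101101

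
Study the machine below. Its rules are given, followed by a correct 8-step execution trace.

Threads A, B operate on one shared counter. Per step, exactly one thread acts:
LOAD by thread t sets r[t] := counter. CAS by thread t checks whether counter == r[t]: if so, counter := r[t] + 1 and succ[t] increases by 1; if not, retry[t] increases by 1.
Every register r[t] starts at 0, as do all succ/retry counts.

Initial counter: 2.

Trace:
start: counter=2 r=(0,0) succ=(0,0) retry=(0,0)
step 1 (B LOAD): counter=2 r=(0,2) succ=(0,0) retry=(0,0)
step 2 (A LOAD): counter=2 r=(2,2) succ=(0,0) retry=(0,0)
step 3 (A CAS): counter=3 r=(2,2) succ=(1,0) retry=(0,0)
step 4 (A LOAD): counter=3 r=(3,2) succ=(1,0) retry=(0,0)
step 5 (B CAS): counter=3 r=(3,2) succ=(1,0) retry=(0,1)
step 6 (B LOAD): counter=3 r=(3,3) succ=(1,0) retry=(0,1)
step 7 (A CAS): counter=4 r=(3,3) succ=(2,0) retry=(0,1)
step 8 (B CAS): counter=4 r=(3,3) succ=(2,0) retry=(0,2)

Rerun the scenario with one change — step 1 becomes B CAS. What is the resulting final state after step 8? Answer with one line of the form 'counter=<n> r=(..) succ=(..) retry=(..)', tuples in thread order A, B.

counter=4 r=(3,3) succ=(2,0) retry=(0,3)

(re-executing from step 1 with the substitution; state before step 1: counter=2 r=(0,0) succ=(0,0) retry=(0,0))
step 1 (B CAS): counter=2 r=(0,0) succ=(0,0) retry=(0,1)
step 2 (A LOAD): counter=2 r=(2,0) succ=(0,0) retry=(0,1)
step 3 (A CAS): counter=3 r=(2,0) succ=(1,0) retry=(0,1)
step 4 (A LOAD): counter=3 r=(3,0) succ=(1,0) retry=(0,1)
step 5 (B CAS): counter=3 r=(3,0) succ=(1,0) retry=(0,2)
step 6 (B LOAD): counter=3 r=(3,3) succ=(1,0) retry=(0,2)
step 7 (A CAS): counter=4 r=(3,3) succ=(2,0) retry=(0,2)
step 8 (B CAS): counter=4 r=(3,3) succ=(2,0) retry=(0,3)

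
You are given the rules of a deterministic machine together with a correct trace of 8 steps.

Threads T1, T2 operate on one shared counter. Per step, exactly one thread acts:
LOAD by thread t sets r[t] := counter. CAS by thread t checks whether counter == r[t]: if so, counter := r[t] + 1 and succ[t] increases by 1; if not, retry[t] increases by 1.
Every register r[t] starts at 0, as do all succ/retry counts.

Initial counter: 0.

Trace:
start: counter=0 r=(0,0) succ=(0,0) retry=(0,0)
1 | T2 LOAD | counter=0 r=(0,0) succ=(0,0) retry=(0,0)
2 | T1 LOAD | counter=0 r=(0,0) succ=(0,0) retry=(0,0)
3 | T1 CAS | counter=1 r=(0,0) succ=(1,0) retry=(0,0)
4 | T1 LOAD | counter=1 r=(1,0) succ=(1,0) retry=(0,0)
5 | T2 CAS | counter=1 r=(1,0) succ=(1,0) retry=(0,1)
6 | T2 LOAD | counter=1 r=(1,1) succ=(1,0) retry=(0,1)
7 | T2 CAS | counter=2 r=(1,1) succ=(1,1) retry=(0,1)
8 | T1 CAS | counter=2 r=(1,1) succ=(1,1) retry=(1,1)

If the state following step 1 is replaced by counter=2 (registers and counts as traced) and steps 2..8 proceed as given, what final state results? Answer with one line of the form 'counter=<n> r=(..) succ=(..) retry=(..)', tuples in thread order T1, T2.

state after step 1 := counter=2 r=(0,0) succ=(0,0) retry=(0,0)
2 | T1 LOAD | counter=2 r=(2,0) succ=(0,0) retry=(0,0)
3 | T1 CAS | counter=3 r=(2,0) succ=(1,0) retry=(0,0)
4 | T1 LOAD | counter=3 r=(3,0) succ=(1,0) retry=(0,0)
5 | T2 CAS | counter=3 r=(3,0) succ=(1,0) retry=(0,1)
6 | T2 LOAD | counter=3 r=(3,3) succ=(1,0) retry=(0,1)
7 | T2 CAS | counter=4 r=(3,3) succ=(1,1) retry=(0,1)
8 | T1 CAS | counter=4 r=(3,3) succ=(1,1) retry=(1,1)

counter=4 r=(3,3) succ=(1,1) retry=(1,1)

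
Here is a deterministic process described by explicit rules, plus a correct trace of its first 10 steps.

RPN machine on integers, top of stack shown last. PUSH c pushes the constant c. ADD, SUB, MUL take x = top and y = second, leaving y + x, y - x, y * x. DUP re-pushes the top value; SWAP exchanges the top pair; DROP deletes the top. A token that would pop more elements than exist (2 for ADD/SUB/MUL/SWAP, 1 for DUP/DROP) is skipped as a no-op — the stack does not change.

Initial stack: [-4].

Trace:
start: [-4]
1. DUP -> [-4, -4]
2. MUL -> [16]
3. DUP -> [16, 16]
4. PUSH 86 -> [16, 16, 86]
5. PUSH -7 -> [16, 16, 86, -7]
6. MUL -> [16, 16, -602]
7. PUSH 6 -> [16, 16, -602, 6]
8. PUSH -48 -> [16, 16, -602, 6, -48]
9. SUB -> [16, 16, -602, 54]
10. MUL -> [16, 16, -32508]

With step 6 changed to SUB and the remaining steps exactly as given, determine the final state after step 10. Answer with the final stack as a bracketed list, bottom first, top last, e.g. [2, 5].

(re-executing from step 6 with the substitution; state before step 6: [16, 16, 86, -7])
6. SUB -> [16, 16, 93]
7. PUSH 6 -> [16, 16, 93, 6]
8. PUSH -48 -> [16, 16, 93, 6, -48]
9. SUB -> [16, 16, 93, 54]
10. MUL -> [16, 16, 5022]

[16, 16, 5022]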